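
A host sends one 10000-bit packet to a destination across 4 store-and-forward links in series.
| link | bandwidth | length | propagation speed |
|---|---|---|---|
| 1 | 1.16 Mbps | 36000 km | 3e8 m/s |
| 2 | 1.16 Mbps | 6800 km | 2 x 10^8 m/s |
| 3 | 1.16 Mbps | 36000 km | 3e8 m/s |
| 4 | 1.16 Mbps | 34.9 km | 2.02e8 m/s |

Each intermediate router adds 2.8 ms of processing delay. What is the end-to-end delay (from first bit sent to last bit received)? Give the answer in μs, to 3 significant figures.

Transmission delay per hop = L/R = 10000/1160000 = 8620.69 μs; 4 hops → 34482.8 μs.
Propagation delays (d/s per hop): 120000, 34000, 120000, 172.772 μs; sum = 274173 μs.
Processing at 3 router(s): 3 × 2.8 ms = 8400 μs.
End-to-end = 317000 μs.

317000 μs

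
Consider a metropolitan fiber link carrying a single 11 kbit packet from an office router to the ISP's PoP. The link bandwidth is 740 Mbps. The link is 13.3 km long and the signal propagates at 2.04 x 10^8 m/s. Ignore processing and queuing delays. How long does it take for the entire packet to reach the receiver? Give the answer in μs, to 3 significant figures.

80.1 μs

L = 11000 bits.
Transmission delay = L/R = 11000 / 740000000 = 14.8649 μs.
Propagation delay = d/s = 13300 m / 204000000 m/s = 65.1961 μs.
Total = 80.1 μs.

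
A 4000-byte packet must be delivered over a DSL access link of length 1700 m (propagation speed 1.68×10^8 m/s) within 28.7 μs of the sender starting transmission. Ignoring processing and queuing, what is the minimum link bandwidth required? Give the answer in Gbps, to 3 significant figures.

L = 32000 bits.
Propagation delay = 1700 / 168000000 = 10.119 μs.
Transmission budget = 28.7 − 10.119 = 18.581 μs.
R ≥ L / t_tx = 32000 bits / 1.8581e-05 s = 1.72 Gbps.

1.72 Gbps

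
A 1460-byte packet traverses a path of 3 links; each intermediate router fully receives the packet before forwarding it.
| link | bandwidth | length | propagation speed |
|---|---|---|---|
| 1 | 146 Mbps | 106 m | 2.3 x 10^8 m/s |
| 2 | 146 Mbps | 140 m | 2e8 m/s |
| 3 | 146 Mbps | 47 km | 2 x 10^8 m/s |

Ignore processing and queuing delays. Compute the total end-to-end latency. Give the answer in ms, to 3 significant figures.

L = 1460 × 8 = 11680 bits.
Transmission delay per hop = L/R = 11680/146000000 = 0.08 ms; 3 hops → 0.24 ms.
Propagation delays (d/s per hop): 0.00046087, 0.0007, 0.235 ms; sum = 0.236161 ms.
End-to-end = 0.476 ms.

0.476 ms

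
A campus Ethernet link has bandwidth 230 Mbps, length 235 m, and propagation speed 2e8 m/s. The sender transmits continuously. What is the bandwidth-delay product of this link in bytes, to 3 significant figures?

33.8 bytes

Propagation delay = 235 / 200000000 = 1.175e-06 s.
BDP = R × t_prop = 230000000 × 1.175e-06 = 270.25 bits.
In bytes: 270.25/8 = 33.8 bytes.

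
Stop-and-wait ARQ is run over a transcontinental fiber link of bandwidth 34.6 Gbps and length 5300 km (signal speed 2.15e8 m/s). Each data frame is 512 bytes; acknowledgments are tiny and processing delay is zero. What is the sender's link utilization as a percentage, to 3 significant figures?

t_tx = L/R = 4096/34600000000 = 1.18382e-07 s.
t_prop = 5300000/215000000 = 0.0246512 s; RTT = 0.0493023 s.
Cycle = t_tx + RTT = 0.0493024 s.
Utilization = t_tx / cycle = 1.18382e-07/0.0493024 = 0.000240 %.

0.000240 %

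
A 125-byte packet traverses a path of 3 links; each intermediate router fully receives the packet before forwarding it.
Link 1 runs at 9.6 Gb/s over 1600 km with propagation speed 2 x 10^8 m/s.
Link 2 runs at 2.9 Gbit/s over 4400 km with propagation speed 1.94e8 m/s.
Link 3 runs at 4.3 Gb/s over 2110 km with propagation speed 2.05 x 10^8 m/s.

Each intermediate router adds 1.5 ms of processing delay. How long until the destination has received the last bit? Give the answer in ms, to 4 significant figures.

L = 125 × 8 = 1000 bits.
Transmission delays (L/R per hop): 0.000104167, 0.000344828, 0.000232558 ms; sum = 0.000681552 ms.
Propagation delays (d/s per hop): 8, 22.6804, 10.2927 ms; sum = 40.9731 ms.
Processing at 2 router(s): 2 × 1.5 ms = 3 ms.
End-to-end = 43.97 ms.

43.97 ms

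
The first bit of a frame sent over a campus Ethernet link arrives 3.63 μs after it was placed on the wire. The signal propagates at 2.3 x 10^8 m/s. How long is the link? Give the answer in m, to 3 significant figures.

d = s × t_prop = 2.3e+08 × 3.63e-06 = 835 m.

835 m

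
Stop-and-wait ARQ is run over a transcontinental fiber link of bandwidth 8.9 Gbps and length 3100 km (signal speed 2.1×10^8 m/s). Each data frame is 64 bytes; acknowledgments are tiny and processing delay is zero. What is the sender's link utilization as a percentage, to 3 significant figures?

t_tx = L/R = 512/8900000000 = 5.75281e-08 s.
t_prop = 3100000/210000000 = 0.0147619 s; RTT = 0.0295238 s.
Cycle = t_tx + RTT = 0.0295239 s.
Utilization = t_tx / cycle = 5.75281e-08/0.0295239 = 0.000195 %.

0.000195 %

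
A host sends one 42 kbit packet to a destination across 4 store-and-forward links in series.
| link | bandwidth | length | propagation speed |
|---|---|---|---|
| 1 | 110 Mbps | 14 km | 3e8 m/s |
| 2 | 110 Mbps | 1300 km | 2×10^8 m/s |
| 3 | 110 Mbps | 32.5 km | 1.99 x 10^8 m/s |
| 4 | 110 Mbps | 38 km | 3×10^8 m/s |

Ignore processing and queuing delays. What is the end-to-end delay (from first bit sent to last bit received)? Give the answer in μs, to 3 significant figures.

L = 42000 bits.
Transmission delay per hop = L/R = 42000/110000000 = 381.818 μs; 4 hops → 1527.27 μs.
Propagation delays (d/s per hop): 46.6667, 6500, 163.317, 126.667 μs; sum = 6836.65 μs.
End-to-end = 8360 μs.

8360 μs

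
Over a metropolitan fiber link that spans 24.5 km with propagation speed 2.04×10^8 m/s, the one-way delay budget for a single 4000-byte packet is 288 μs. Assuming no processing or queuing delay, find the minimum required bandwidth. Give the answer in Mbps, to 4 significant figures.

190.6 Mbps

L = 32000 bits.
Propagation delay = 24500 / 204000000 = 120.098 μs.
Transmission budget = 288 − 120.098 = 167.902 μs.
R ≥ L / t_tx = 32000 bits / 0.000167902 s = 190.6 Mbps.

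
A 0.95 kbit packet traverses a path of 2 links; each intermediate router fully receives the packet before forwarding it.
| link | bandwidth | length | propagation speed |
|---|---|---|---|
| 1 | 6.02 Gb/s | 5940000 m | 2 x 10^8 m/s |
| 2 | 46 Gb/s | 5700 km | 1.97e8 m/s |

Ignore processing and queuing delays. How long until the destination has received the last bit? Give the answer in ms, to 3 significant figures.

58.6 ms

L = 950 bits.
Transmission delays (L/R per hop): 0.000157807, 2.06522e-05 ms; sum = 0.000178459 ms.
Propagation delays (d/s per hop): 29.7, 28.934 ms; sum = 58.634 ms.
End-to-end = 58.6 ms.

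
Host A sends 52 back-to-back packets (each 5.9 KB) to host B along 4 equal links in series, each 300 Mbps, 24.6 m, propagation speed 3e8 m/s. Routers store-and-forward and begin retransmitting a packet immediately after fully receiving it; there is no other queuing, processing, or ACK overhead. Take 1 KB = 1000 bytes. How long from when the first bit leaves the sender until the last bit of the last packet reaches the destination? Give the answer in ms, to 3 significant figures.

Per-hop transmission t_tx = L/R = 47200/300000000 = 0.157333 ms.
Per-hop propagation t_prop = 24.6/300000000 = 8.2e-05 ms.
Pipeline fill: first packet needs 4·t_tx to clear all hops; remaining 51 packets each add one t_tx.
Total = (4+52-1)·t_tx + 4·t_prop = 55·0.157333 + 4·8.2e-05 = 8.65 ms.

8.65 ms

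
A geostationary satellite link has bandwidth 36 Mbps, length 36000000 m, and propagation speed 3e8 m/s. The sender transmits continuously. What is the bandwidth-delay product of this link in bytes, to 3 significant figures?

Propagation delay = 36000000 / 300000000 = 0.12 s.
BDP = R × t_prop = 36000000 × 0.12 = 4320000 bits.
In bytes: 4320000/8 = 540000 bytes.

540000 bytes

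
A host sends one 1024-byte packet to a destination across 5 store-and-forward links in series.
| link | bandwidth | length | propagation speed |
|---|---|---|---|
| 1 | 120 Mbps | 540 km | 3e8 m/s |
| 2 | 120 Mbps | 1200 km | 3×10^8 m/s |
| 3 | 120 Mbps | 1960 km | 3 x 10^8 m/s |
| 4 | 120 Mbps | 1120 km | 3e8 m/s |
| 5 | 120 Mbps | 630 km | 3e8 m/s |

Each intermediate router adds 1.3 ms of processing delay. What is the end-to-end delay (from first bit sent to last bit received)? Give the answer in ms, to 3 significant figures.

L = 1024 × 8 = 8192 bits.
Transmission delay per hop = L/R = 8192/120000000 = 0.0682667 ms; 5 hops → 0.341333 ms.
Propagation delays (d/s per hop): 1.8, 4, 6.53333, 3.73333, 2.1 ms; sum = 18.1667 ms.
Processing at 4 router(s): 4 × 1.3 ms = 5.2 ms.
End-to-end = 23.7 ms.

23.7 ms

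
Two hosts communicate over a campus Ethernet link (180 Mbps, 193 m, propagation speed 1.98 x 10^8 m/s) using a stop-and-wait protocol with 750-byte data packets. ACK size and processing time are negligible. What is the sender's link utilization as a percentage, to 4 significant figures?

94.47 %

t_tx = L/R = 6000/180000000 = 3.33333e-05 s.
t_prop = 193/198000000 = 9.74747e-07 s; RTT = 1.94949e-06 s.
Cycle = t_tx + RTT = 3.52828e-05 s.
Utilization = t_tx / cycle = 3.33333e-05/3.52828e-05 = 94.47 %.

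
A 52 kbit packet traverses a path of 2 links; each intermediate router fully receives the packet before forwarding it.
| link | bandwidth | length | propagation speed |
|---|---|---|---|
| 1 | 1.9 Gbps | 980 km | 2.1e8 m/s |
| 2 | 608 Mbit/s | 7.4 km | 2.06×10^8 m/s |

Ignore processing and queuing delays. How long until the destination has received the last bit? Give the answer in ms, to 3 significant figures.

4.82 ms

L = 52000 bits.
Transmission delays (L/R per hop): 0.0273684, 0.0855263 ms; sum = 0.112895 ms.
Propagation delays (d/s per hop): 4.66667, 0.0359223 ms; sum = 4.70259 ms.
End-to-end = 4.82 ms.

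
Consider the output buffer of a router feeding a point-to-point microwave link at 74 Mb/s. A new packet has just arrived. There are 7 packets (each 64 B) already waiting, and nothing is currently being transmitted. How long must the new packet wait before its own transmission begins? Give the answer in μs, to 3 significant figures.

Each queued packet: L/R = 512/74000000 = 6.91892 μs.
7 queued → 48.4324 μs.
Queuing delay = 48.4 μs.

48.4 μs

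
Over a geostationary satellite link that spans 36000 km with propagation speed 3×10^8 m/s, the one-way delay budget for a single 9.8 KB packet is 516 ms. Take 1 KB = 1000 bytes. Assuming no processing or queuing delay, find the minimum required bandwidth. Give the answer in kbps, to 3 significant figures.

198 kbps

L = 78400 bits.
Propagation delay = 36000000 / 300000000 = 120 ms.
Transmission budget = 516 − 120 = 396 ms.
R ≥ L / t_tx = 78400 bits / 0.396 s = 198 kbps.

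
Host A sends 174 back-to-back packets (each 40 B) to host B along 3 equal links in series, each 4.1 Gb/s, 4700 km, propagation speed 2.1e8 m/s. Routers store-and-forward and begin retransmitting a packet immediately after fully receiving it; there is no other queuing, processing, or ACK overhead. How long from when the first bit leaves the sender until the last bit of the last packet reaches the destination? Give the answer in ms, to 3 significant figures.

67.2 ms

Per-hop transmission t_tx = L/R = 320/4.1e+09 = 7.80488e-05 ms.
Per-hop propagation t_prop = 4700000/210000000 = 22.381 ms.
Pipeline fill: first packet needs 3·t_tx to clear all hops; remaining 173 packets each add one t_tx.
Total = (3+174-1)·t_tx + 3·t_prop = 176·7.80488e-05 + 3·22.381 = 67.2 ms.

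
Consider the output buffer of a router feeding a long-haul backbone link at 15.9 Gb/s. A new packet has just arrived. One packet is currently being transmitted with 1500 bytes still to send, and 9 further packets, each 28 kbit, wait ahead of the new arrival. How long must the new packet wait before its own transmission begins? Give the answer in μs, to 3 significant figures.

16.6 μs

Each queued packet: L/R = 28000/15900000000 = 1.76101 μs.
9 queued → 15.8491 μs.
Plus remaining 12000 bits of current packet: 0.754717 μs.
Queuing delay = 16.6 μs.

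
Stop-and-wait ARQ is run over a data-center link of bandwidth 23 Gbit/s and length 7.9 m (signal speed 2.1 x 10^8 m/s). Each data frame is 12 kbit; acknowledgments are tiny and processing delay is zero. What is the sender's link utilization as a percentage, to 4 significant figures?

87.40 %

t_tx = L/R = 12000/23000000000 = 5.21739e-07 s.
t_prop = 7.9/210000000 = 3.7619e-08 s; RTT = 7.52381e-08 s.
Cycle = t_tx + RTT = 5.96977e-07 s.
Utilization = t_tx / cycle = 5.21739e-07/5.96977e-07 = 87.40 %.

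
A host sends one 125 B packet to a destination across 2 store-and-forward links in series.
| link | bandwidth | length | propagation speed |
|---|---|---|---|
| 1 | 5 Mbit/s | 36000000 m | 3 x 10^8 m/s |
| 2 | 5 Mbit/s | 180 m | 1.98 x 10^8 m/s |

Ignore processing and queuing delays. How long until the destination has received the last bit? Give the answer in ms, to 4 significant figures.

L = 125 × 8 = 1000 bits.
Transmission delay per hop = L/R = 1000/5000000 = 0.2 ms; 2 hops → 0.4 ms.
Propagation delays (d/s per hop): 120, 0.000909091 ms; sum = 120.001 ms.
End-to-end = 120.4 ms.

120.4 ms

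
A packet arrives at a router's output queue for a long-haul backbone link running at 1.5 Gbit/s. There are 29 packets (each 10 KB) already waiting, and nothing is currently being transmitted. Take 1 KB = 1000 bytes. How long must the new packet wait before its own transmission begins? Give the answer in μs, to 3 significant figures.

1550 μs

Each queued packet: L/R = 80000/1500000000 = 53.3333 μs.
29 queued → 1546.67 μs.
Queuing delay = 1550 μs.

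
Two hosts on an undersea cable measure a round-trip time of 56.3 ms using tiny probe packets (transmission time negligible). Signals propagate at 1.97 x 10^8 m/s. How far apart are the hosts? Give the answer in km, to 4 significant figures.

5546 km

One-way propagation = RTT/2 = 28.15 ms.
d = s × t = 197000000 × 0.02815 = 5546 km.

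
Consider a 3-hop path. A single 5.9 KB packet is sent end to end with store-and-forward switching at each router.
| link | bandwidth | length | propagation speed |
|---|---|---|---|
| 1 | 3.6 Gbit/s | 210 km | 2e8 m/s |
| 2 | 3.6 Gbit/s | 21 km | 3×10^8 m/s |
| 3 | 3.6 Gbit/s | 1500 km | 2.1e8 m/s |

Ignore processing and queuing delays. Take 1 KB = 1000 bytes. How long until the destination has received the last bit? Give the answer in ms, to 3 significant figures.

L = 47200 bits.
Transmission delay per hop = L/R = 47200/3600000000 = 0.0131111 ms; 3 hops → 0.0393333 ms.
Propagation delays (d/s per hop): 1.05, 0.07, 7.14286 ms; sum = 8.26286 ms.
End-to-end = 8.30 ms.

8.30 ms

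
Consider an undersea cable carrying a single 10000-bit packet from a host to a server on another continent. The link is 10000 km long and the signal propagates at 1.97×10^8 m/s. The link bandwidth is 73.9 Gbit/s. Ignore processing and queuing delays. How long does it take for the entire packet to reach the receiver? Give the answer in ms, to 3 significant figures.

50.8 ms

Transmission delay = L/R = 10000 / 73900000000 = 0.000135318 ms.
Propagation delay = d/s = 10000000 m / 197000000 m/s = 50.7614 ms.
Total = 50.8 ms.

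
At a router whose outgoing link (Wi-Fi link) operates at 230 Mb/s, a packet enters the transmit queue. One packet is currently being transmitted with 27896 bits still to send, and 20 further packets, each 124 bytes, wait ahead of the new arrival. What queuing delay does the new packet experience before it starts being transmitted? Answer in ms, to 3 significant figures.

0.208 ms

Each queued packet: L/R = 992/230000000 = 0.00431304 ms.
20 queued → 0.0862609 ms.
Plus remaining 27896 bits of current packet: 0.121287 ms.
Queuing delay = 0.208 ms.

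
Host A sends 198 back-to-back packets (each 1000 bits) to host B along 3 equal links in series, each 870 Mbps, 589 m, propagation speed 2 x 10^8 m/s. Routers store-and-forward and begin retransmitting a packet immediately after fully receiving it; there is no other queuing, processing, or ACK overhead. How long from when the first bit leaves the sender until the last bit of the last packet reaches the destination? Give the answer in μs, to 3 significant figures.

239 μs

Per-hop transmission t_tx = L/R = 1000/870000000 = 1.14943 μs.
Per-hop propagation t_prop = 589/200000000 = 2.945 μs.
Pipeline fill: first packet needs 3·t_tx to clear all hops; remaining 197 packets each add one t_tx.
Total = (3+198-1)·t_tx + 3·t_prop = 200·1.14943 + 3·2.945 = 239 μs.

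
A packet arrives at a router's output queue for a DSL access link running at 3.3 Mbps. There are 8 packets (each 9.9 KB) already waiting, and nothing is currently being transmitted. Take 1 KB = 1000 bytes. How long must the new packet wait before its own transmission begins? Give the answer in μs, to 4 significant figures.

Each queued packet: L/R = 79200/3300000 = 24000 μs.
8 queued → 192000 μs.
Queuing delay = 192000 μs.

192000 μs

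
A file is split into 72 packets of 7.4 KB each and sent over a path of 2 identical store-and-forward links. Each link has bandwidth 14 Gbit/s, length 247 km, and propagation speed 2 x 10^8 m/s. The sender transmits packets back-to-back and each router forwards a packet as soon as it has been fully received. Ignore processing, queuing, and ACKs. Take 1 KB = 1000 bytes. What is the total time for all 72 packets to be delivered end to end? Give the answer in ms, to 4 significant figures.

2.779 ms

Per-hop transmission t_tx = L/R = 59200/14000000000 = 0.00422857 ms.
Per-hop propagation t_prop = 247000/200000000 = 1.235 ms.
Pipeline fill: first packet needs 2·t_tx to clear all hops; remaining 71 packets each add one t_tx.
Total = (2+72-1)·t_tx + 2·t_prop = 73·0.00422857 + 2·1.235 = 2.779 ms.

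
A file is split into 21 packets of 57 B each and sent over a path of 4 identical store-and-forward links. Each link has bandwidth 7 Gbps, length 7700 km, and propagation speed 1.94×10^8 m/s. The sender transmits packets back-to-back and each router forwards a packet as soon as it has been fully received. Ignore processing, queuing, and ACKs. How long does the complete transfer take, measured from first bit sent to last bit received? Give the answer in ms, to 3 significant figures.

Per-hop transmission t_tx = L/R = 456/7000000000 = 6.51429e-05 ms.
Per-hop propagation t_prop = 7700000/194000000 = 39.6907 ms.
Pipeline fill: first packet needs 4·t_tx to clear all hops; remaining 20 packets each add one t_tx.
Total = (4+21-1)·t_tx + 4·t_prop = 24·6.51429e-05 + 4·39.6907 = 159 ms.

159 ms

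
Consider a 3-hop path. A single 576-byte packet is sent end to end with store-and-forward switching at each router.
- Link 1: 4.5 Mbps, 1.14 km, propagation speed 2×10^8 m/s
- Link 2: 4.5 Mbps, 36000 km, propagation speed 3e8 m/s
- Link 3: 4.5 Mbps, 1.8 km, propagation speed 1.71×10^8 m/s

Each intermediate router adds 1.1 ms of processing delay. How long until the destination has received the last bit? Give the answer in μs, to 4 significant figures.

125300 μs

L = 576 × 8 = 4608 bits.
Transmission delay per hop = L/R = 4608/4500000 = 1024 μs; 3 hops → 3072 μs.
Propagation delays (d/s per hop): 5.7, 120000, 10.5263 μs; sum = 120016 μs.
Processing at 2 router(s): 2 × 1.1 ms = 2200 μs.
End-to-end = 125300 μs.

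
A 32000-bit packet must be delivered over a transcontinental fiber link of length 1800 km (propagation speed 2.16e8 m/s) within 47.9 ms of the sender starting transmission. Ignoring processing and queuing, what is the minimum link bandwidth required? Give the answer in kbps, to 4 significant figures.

Propagation delay = 1800000 / 216000000 = 8.33333 ms.
Transmission budget = 47.9 − 8.33333 = 39.5667 ms.
R ≥ L / t_tx = 32000 bits / 0.0395667 s = 808.8 kbps.

808.8 kbps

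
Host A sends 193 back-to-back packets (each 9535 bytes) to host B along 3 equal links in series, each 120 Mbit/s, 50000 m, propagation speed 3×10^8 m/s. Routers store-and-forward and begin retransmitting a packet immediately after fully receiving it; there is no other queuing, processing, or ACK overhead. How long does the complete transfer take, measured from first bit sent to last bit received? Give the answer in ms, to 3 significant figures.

124 ms

Per-hop transmission t_tx = L/R = 76280/120000000 = 0.635667 ms.
Per-hop propagation t_prop = 50000/300000000 = 0.166667 ms.
Pipeline fill: first packet needs 3·t_tx to clear all hops; remaining 192 packets each add one t_tx.
Total = (3+193-1)·t_tx + 3·t_prop = 195·0.635667 + 3·0.166667 = 124 ms.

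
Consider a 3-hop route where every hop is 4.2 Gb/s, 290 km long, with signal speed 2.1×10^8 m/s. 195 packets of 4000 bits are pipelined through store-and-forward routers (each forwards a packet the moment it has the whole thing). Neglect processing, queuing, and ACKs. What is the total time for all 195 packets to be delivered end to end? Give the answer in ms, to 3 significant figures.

4.33 ms

Per-hop transmission t_tx = L/R = 4000/4200000000 = 0.000952381 ms.
Per-hop propagation t_prop = 290000/210000000 = 1.38095 ms.
Pipeline fill: first packet needs 3·t_tx to clear all hops; remaining 194 packets each add one t_tx.
Total = (3+195-1)·t_tx + 3·t_prop = 197·0.000952381 + 3·1.38095 = 4.33 ms.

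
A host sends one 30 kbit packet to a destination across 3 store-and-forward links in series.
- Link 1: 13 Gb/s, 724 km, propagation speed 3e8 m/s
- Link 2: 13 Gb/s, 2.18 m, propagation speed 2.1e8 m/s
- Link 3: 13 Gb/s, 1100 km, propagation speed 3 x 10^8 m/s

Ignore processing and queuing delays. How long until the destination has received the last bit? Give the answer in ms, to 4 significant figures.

L = 30000 bits.
Transmission delay per hop = L/R = 30000/13000000000 = 0.00230769 ms; 3 hops → 0.00692308 ms.
Propagation delays (d/s per hop): 2.41333, 1.0381e-05, 3.66667 ms; sum = 6.08001 ms.
End-to-end = 6.087 ms.

6.087 ms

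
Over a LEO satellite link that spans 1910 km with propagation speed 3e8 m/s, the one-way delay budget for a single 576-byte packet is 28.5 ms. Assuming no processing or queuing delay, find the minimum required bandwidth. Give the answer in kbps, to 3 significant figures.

L = 4608 bits.
Propagation delay = 1910000 / 300000000 = 6.36667 ms.
Transmission budget = 28.5 − 6.36667 = 22.1333 ms.
R ≥ L / t_tx = 4608 bits / 0.0221333 s = 208 kbps.

208 kbps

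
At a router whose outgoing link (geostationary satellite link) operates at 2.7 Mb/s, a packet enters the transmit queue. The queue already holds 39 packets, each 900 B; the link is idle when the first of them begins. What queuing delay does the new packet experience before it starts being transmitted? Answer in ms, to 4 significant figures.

Each queued packet: L/R = 7200/2700000 = 2.66667 ms.
39 queued → 104 ms.
Queuing delay = 104.0 ms.

104.0 ms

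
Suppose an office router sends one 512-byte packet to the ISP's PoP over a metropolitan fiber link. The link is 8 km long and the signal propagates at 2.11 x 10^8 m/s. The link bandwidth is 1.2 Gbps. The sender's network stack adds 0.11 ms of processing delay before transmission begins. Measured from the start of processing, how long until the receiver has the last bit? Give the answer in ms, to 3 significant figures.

0.151 ms

L = 512 × 8 = 4096 bits.
Transmission delay = L/R = 4096 / 1200000000 = 0.00341333 ms.
Propagation delay = d/s = 8000 m / 211000000 m/s = 0.0379147 ms.
Plus processing delay 0.11 ms = 0.11 ms.
Total = 0.151 ms.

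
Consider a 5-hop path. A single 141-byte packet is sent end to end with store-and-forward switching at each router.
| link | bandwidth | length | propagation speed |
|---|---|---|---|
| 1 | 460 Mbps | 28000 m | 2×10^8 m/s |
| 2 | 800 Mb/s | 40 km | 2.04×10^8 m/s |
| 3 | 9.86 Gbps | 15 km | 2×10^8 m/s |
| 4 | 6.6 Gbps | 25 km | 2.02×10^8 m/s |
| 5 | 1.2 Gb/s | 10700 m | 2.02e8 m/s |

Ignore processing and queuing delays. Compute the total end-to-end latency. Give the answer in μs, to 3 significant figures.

L = 141 × 8 = 1128 bits.
Transmission delays (L/R per hop): 2.45217, 1.41, 0.114402, 0.170909, 0.94 μs; sum = 5.08748 μs.
Propagation delays (d/s per hop): 140, 196.078, 75, 123.762, 52.9703 μs; sum = 587.811 μs.
End-to-end = 593 μs.

593 μs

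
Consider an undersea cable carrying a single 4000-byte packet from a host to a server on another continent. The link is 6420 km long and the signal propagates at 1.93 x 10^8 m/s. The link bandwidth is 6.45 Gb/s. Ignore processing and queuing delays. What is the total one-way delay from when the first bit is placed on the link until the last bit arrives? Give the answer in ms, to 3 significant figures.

33.3 ms

L = 4000 × 8 = 32000 bits.
Transmission delay = L/R = 32000 / 6450000000 = 0.00496124 ms.
Propagation delay = d/s = 6420000 m / 193000000 m/s = 33.2642 ms.
Total = 33.3 ms.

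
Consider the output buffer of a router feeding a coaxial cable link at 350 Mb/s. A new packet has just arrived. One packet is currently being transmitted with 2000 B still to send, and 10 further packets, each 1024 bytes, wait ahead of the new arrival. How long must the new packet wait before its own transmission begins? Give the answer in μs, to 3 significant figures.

280 μs

Each queued packet: L/R = 8192/350000000 = 23.4057 μs.
10 queued → 234.057 μs.
Plus remaining 16000 bits of current packet: 45.7143 μs.
Queuing delay = 280 μs.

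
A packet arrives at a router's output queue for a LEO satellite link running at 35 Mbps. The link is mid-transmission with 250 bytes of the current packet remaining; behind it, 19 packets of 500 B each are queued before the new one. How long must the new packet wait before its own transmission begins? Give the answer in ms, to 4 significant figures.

2.229 ms

Each queued packet: L/R = 4000/35000000 = 0.114286 ms.
19 queued → 2.17143 ms.
Plus remaining 2000 bits of current packet: 0.0571429 ms.
Queuing delay = 2.229 ms.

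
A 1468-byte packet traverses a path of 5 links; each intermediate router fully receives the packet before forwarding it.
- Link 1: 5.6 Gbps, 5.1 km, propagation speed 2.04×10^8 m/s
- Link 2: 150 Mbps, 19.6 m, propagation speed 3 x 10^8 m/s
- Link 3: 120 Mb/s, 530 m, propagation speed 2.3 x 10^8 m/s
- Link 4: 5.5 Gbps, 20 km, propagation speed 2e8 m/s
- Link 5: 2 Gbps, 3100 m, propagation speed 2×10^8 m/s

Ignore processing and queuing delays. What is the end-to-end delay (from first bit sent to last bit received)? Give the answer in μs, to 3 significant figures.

L = 1468 × 8 = 11744 bits.
Transmission delays (L/R per hop): 2.09714, 78.2933, 97.8667, 2.13527, 5.872 μs; sum = 186.264 μs.
Propagation delays (d/s per hop): 25, 0.0653333, 2.30435, 100, 15.5 μs; sum = 142.87 μs.
End-to-end = 329 μs.

329 μs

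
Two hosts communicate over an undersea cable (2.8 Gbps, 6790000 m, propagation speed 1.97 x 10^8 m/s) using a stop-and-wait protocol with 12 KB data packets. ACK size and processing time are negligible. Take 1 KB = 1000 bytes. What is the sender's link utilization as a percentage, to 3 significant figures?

t_tx = L/R = 96000/2800000000 = 3.42857e-05 s.
t_prop = 6790000/197000000 = 0.034467 s; RTT = 0.068934 s.
Cycle = t_tx + RTT = 0.0689683 s.
Utilization = t_tx / cycle = 3.42857e-05/0.0689683 = 0.0497 %.

0.0497 %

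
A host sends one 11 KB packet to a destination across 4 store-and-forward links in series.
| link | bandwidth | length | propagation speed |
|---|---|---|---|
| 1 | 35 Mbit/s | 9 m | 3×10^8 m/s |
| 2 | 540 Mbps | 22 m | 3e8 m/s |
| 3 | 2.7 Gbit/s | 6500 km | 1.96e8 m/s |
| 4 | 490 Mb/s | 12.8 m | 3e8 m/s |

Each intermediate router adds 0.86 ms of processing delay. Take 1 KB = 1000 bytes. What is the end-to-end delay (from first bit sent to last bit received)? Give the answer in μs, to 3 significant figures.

L = 88000 bits.
Transmission delays (L/R per hop): 2514.29, 162.963, 32.5926, 179.592 μs; sum = 2889.43 μs.
Propagation delays (d/s per hop): 0.03, 0.0733333, 33163.3, 0.0426667 μs; sum = 33163.4 μs.
Processing at 3 router(s): 3 × 0.86 ms = 2580 μs.
End-to-end = 38600 μs.

38600 μs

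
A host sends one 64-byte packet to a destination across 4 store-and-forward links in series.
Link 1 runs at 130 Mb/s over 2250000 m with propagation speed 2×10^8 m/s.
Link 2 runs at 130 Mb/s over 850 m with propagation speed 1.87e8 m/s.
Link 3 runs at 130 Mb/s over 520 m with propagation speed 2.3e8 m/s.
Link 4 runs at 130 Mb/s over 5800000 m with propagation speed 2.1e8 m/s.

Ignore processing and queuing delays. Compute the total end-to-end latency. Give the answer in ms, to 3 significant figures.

38.9 ms

L = 64 × 8 = 512 bits.
Transmission delay per hop = L/R = 512/130000000 = 0.00393846 ms; 4 hops → 0.0157538 ms.
Propagation delays (d/s per hop): 11.25, 0.00454545, 0.00226087, 27.619 ms; sum = 38.8759 ms.
End-to-end = 38.9 ms.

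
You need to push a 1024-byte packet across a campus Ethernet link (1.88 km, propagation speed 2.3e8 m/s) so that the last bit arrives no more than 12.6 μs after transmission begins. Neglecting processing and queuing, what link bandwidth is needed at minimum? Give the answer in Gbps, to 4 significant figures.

L = 8192 bits.
Propagation delay = 1880 / 2.3e+08 = 8.17391 μs.
Transmission budget = 12.6 − 8.17391 = 4.42609 μs.
R ≥ L / t_tx = 8192 bits / 4.42609e-06 s = 1.851 Gbps.

1.851 Gbps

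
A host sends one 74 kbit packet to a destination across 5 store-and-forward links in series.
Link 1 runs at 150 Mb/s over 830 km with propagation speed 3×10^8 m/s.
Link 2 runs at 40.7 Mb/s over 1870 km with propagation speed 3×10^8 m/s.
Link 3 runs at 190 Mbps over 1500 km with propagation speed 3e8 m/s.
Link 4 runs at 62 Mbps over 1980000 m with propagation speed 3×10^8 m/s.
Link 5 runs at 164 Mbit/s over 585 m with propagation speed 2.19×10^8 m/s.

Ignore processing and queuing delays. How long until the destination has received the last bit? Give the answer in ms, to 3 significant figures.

24.9 ms

L = 74000 bits.
Transmission delays (L/R per hop): 0.493333, 1.81818, 0.389474, 1.19355, 0.45122 ms; sum = 4.34576 ms.
Propagation delays (d/s per hop): 2.76667, 6.23333, 5, 6.6, 0.00267123 ms; sum = 20.6027 ms.
End-to-end = 24.9 ms.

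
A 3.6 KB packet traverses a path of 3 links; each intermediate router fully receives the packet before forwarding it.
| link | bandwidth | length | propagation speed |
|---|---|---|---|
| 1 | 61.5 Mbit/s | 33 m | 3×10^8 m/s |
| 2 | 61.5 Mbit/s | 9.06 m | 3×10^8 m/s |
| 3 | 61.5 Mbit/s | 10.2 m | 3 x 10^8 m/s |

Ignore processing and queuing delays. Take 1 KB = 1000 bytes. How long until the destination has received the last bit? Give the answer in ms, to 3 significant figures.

L = 28800 bits.
Transmission delay per hop = L/R = 28800/61500000 = 0.468293 ms; 3 hops → 1.40488 ms.
Propagation delays (d/s per hop): 0.00011, 3.02e-05, 3.4e-05 ms; sum = 0.0001742 ms.
End-to-end = 1.41 ms.

1.41 ms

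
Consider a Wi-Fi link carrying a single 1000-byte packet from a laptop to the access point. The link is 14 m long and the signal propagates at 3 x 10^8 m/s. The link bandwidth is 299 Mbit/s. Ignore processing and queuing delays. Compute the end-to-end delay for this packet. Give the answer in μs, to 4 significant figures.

L = 1000 × 8 = 8000 bits.
Transmission delay = L/R = 8000 / 299000000 = 26.7559 μs.
Propagation delay = d/s = 14 m / 300000000 m/s = 0.0466667 μs.
Total = 26.80 μs.

26.80 μs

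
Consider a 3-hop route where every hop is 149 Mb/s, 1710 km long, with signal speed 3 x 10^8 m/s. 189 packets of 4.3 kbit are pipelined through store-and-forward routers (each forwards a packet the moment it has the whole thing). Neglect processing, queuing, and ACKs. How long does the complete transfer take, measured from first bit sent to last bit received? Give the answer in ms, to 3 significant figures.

Per-hop transmission t_tx = L/R = 4300/149000000 = 0.0288591 ms.
Per-hop propagation t_prop = 1710000/300000000 = 5.7 ms.
Pipeline fill: first packet needs 3·t_tx to clear all hops; remaining 188 packets each add one t_tx.
Total = (3+189-1)·t_tx + 3·t_prop = 191·0.0288591 + 3·5.7 = 22.6 ms.

22.6 ms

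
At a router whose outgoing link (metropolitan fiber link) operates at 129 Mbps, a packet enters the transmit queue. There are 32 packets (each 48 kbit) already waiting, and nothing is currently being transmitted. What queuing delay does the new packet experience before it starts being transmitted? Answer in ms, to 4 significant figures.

Each queued packet: L/R = 48000/129000000 = 0.372093 ms.
32 queued → 11.907 ms.
Queuing delay = 11.91 ms.

11.91 ms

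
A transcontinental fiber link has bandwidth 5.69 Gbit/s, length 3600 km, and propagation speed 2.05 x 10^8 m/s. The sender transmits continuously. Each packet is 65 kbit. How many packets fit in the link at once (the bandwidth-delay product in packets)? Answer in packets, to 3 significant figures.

Propagation delay = 3600000 / 2.05e+08 = 0.017561 s.
BDP = R × t_prop = 5690000000 × 0.017561 = 99922000 bits.
In packets of 65000 bits: 1540 packets.

1540 packets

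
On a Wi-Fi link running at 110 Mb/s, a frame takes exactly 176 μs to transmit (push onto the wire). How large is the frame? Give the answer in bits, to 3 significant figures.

19400 bits

L = R × t_tx = 110000000 b/s × 0.000176 s = 19360 bits.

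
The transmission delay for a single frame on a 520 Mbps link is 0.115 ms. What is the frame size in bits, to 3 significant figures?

59800 bits

L = R × t_tx = 520000000 b/s × 0.000115 s = 59800 bits.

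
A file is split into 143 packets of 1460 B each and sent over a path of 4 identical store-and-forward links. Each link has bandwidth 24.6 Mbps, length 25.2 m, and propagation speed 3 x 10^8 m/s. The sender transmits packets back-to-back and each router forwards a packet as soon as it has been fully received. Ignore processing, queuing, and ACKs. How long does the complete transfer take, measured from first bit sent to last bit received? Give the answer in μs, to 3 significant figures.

Per-hop transmission t_tx = L/R = 11680/24600000 = 474.797 μs.
Per-hop propagation t_prop = 25.2/300000000 = 0.084 μs.
Pipeline fill: first packet needs 4·t_tx to clear all hops; remaining 142 packets each add one t_tx.
Total = (4+143-1)·t_tx + 4·t_prop = 146·474.797 + 4·0.084 = 69300 μs.

69300 μs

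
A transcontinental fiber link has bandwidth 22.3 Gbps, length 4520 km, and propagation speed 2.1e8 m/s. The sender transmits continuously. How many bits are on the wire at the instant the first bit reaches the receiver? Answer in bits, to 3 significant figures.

480000000 bits

Propagation delay = 4520000 / 210000000 = 0.0215238 s.
BDP = R × t_prop = 22300000000 × 0.0215238 = 479981000 bits.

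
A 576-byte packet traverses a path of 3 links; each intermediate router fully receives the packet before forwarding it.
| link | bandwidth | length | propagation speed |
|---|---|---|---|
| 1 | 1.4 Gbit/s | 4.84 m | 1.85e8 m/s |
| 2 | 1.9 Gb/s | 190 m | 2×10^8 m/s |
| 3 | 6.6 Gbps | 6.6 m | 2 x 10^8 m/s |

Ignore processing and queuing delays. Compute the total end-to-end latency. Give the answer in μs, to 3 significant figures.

7.42 μs

L = 576 × 8 = 4608 bits.
Transmission delays (L/R per hop): 3.29143, 2.42526, 0.698182 μs; sum = 6.41487 μs.
Propagation delays (d/s per hop): 0.0261622, 0.95, 0.033 μs; sum = 1.00916 μs.
End-to-end = 7.42 μs.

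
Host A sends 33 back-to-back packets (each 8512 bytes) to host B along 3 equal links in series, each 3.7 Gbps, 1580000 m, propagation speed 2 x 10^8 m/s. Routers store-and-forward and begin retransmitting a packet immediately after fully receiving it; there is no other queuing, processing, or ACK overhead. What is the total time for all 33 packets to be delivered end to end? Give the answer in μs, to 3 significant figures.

24300 μs

Per-hop transmission t_tx = L/R = 68096/3700000000 = 18.4043 μs.
Per-hop propagation t_prop = 1580000/200000000 = 7900 μs.
Pipeline fill: first packet needs 3·t_tx to clear all hops; remaining 32 packets each add one t_tx.
Total = (3+33-1)·t_tx + 3·t_prop = 35·18.4043 + 3·7900 = 24300 μs.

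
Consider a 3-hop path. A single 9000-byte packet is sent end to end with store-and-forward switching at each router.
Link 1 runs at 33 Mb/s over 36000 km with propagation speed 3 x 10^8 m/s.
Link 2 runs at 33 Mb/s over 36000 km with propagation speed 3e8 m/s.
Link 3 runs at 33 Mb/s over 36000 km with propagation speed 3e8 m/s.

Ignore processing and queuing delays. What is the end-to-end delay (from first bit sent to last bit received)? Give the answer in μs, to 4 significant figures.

366500 μs

L = 9000 × 8 = 72000 bits.
Transmission delay per hop = L/R = 72000/33000000 = 2181.82 μs; 3 hops → 6545.45 μs.
Propagation delays (d/s per hop): 120000, 120000, 120000 μs; sum = 360000 μs.
End-to-end = 366500 μs.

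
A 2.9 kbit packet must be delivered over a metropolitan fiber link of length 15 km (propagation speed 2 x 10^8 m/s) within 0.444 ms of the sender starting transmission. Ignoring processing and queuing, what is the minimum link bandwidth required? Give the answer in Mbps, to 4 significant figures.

Propagation delay = 15000 / 200000000 = 0.075 ms.
Transmission budget = 0.444 − 0.075 = 0.369 ms.
R ≥ L / t_tx = 2900 bits / 0.000369 s = 7.859 Mbps.

7.859 Mbps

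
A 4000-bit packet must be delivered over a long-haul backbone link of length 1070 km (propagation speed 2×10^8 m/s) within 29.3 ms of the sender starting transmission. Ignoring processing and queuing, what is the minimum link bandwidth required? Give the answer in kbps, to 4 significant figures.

Propagation delay = 1070000 / 200000000 = 5.35 ms.
Transmission budget = 29.3 − 5.35 = 23.95 ms.
R ≥ L / t_tx = 4000 bits / 0.02395 s = 167.0 kbps.

167.0 kbps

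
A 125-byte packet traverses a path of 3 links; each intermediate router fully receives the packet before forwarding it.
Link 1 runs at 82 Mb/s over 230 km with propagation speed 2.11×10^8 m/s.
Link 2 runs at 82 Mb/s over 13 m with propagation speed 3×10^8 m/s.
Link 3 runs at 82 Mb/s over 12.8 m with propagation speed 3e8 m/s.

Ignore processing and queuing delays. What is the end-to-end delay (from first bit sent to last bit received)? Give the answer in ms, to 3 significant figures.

L = 125 × 8 = 1000 bits.
Transmission delay per hop = L/R = 1000/82000000 = 0.0121951 ms; 3 hops → 0.0365854 ms.
Propagation delays (d/s per hop): 1.09005, 4.33333e-05, 4.26667e-05 ms; sum = 1.09013 ms.
End-to-end = 1.13 ms.

1.13 ms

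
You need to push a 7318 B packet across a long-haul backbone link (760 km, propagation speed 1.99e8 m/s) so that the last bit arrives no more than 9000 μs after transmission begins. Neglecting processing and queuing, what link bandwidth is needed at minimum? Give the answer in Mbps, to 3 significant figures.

11.3 Mbps

L = 58544 bits.
Propagation delay = 760000 / 199000000 = 3819.1 μs.
Transmission budget = 9000 − 3819.1 = 5180.9 μs.
R ≥ L / t_tx = 58544 bits / 0.0051809 s = 11.3 Mbps.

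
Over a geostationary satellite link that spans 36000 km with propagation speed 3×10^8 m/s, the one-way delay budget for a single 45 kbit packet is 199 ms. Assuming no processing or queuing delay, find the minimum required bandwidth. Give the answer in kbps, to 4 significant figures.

Propagation delay = 36000000 / 300000000 = 120 ms.
Transmission budget = 199 − 120 = 79 ms.
R ≥ L / t_tx = 45000 bits / 0.079 s = 569.6 kbps.

569.6 kbps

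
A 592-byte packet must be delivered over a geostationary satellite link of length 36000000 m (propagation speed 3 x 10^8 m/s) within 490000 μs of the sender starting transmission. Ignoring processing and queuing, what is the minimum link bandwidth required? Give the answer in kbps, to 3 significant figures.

L = 4736 bits.
Propagation delay = 36000000 / 300000000 = 120000 μs.
Transmission budget = 490000 − 120000 = 370000 μs.
R ≥ L / t_tx = 4736 bits / 0.37 s = 12.8 kbps.

12.8 kbps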